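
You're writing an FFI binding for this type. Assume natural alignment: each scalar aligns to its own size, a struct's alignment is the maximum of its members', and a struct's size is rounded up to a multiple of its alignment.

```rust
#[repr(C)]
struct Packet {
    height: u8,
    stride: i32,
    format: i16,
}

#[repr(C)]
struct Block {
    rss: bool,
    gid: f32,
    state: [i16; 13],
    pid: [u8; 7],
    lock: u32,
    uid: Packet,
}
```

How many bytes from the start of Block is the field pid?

Packet: @0: height [1B, align 1] → 1; +3 pad (align 4); @4: stride [4B, align 4] → 8; @8: format [2B, align 2] → 10; +2 tail pad (align 4); size 12, align 4
@0: rss [1B, align 1] → 1
+3 pad (align 4)
@4: gid [4B, align 4] → 8
@8: state [26B, align 2] → 34
@34: pid [7B, align 1] → 41

34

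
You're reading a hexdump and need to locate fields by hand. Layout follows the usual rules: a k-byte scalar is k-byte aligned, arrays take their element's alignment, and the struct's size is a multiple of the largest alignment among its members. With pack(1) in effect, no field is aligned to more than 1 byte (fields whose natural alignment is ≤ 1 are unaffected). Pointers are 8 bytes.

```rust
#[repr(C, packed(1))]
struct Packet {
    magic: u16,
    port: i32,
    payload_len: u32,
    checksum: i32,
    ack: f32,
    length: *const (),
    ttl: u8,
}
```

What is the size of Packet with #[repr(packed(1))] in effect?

magic at 0 (size 2, align 1) → ends 2
port at 2 (size 4, align 1) → ends 6
payload_len at 6 (size 4, align 1) → ends 10
checksum at 10 (size 4, align 1) → ends 14
ack at 14 (size 4, align 1) → ends 18
length at 18 (size 8, align 1) → ends 26
ttl at 26 (size 1, align 1) → ends 27
total 27 bytes, alignment 1

27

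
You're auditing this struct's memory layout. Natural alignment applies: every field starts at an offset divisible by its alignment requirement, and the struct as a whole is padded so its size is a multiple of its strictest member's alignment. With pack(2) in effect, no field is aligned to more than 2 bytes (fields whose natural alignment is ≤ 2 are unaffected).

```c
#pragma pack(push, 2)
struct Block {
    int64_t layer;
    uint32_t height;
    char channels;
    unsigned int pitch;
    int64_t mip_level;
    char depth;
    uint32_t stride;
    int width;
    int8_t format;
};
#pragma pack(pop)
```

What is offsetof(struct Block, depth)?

layer at 0 (size 8, align 2) → ends 8
height at 8 (size 4, align 2) → ends 12
channels at 12 (size 1, align 1) → ends 13
pad 1 to align 2 for pitch
pitch at 14 (size 4, align 2) → ends 18
mip_level at 18 (size 8, align 2) → ends 26
depth at 26 (size 1, align 1) → ends 27

26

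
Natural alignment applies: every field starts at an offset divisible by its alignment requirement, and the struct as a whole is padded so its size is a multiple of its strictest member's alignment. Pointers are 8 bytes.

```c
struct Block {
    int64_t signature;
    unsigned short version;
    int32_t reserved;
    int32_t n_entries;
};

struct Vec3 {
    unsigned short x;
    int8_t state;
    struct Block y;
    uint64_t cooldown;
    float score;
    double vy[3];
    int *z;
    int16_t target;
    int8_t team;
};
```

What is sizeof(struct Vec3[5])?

440

Block: 0..8  signature  (8B, 8-aligned); 8..10  version  (2B, 2-aligned); 10..12  -- padding (2B); 12..16  reserved  (4B, 4-aligned); 16..20  n_entries  (4B, 4-aligned); 20..24  -- tail padding (4B); sizeof = 24, alignof = 8
0..2  x  (2B, 2-aligned)
2..3  state  (1B, 1-aligned)
3..8  -- padding (5B)
8..32  y  (24B, 8-aligned)
32..40  cooldown  (8B, 8-aligned)
40..44  score  (4B, 4-aligned)
44..48  -- padding (4B)
48..72  vy  (24B, 8-aligned)
72..80  z  (8B, 8-aligned)
80..82  target  (2B, 2-aligned)
82..83  team  (1B, 1-aligned)
83..88  -- tail padding (5B)
sizeof = 88, alignof = 8
array of 5: 5 × 88 = 440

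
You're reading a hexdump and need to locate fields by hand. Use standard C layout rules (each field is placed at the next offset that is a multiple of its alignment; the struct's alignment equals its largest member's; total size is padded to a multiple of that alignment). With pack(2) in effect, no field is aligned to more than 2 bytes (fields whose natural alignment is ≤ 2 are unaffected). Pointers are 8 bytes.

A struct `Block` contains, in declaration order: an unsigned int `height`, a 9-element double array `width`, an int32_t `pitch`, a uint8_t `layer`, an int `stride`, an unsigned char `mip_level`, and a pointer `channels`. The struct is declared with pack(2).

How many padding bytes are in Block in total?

2

height at 0 (size 4, align 2) → ends 4
width at 4 (size 72, align 2) → ends 76
pitch at 76 (size 4, align 2) → ends 80
layer at 80 (size 1, align 1) → ends 81
pad 1 to align 2 for stride
stride at 82 (size 4, align 2) → ends 86
mip_level at 86 (size 1, align 1) → ends 87
pad 1 to align 2 for channels
channels at 88 (size 8, align 2) → ends 96
total 96 bytes, alignment 2
data bytes 94, size 96 → padding 2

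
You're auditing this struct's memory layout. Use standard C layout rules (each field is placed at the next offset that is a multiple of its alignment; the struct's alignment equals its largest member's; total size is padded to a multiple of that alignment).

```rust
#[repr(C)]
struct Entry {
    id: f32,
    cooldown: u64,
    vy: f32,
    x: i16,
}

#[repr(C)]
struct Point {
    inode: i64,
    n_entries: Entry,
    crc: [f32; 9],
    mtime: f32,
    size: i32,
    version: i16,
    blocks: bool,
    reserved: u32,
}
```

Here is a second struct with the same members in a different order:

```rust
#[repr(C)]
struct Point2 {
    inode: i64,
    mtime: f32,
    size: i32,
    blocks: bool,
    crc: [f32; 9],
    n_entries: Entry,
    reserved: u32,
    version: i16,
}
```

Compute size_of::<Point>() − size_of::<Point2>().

Entry: 0..4  id  (4B, 4-aligned); 4..8  -- padding (4B); 8..16  cooldown  (8B, 8-aligned); 16..20  vy  (4B, 4-aligned); 20..22  x  (2B, 2-aligned); 22..24  -- tail padding (2B); sizeof = 24, alignof = 8
0..8  inode  (8B, 8-aligned)
8..32  n_entries  (24B, 8-aligned)
32..68  crc  (36B, 4-aligned)
68..72  mtime  (4B, 4-aligned)
72..76  size  (4B, 4-aligned)
76..78  version  (2B, 2-aligned)
78..79  blocks  (1B, 1-aligned)
79..80  -- padding (1B)
80..84  reserved  (4B, 4-aligned)
84..88  -- tail padding (4B)
sizeof = 88, alignof = 8
— Point2 —
0..8  inode  (8B, 8-aligned)
8..12  mtime  (4B, 4-aligned)
12..16  size  (4B, 4-aligned)
16..17  blocks  (1B, 1-aligned)
17..20  -- padding (3B)
20..56  crc  (36B, 4-aligned)
56..80  n_entries  (24B, 8-aligned)
80..84  reserved  (4B, 4-aligned)
84..86  version  (2B, 2-aligned)
86..88  -- tail padding (2B)
sizeof = 88, alignof = 8
88 − 88 = 0

0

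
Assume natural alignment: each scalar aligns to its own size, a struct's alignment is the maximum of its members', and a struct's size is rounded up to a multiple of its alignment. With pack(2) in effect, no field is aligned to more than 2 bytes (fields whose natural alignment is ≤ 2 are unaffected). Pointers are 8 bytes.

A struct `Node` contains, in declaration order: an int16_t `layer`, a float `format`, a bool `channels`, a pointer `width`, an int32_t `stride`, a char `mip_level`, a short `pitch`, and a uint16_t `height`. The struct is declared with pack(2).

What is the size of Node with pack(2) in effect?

26

@0: layer [2B, align 2] → 2
@2: format [4B, align 2] → 6
@6: channels [1B, align 1] → 7
+1 pad (align 2)
@8: width [8B, align 2] → 16
@16: stride [4B, align 2] → 20
@20: mip_level [1B, align 1] → 21
+1 pad (align 2)
@22: pitch [2B, align 2] → 24
@24: height [2B, align 2] → 26
size 26, align 2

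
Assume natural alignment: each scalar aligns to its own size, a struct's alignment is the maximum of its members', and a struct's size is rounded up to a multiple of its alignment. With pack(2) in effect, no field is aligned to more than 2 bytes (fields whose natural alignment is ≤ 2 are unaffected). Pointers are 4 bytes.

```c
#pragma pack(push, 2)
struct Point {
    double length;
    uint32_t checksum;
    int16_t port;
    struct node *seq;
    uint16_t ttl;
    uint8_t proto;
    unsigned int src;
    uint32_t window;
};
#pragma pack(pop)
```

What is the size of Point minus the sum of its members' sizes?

0..8  length  (8B, 2-aligned)
8..12  checksum  (4B, 2-aligned)
12..14  port  (2B, 2-aligned)
14..18  seq  (4B, 2-aligned)
18..20  ttl  (2B, 2-aligned)
20..21  proto  (1B, 1-aligned)
21..22  -- padding (1B)
22..26  src  (4B, 2-aligned)
26..30  window  (4B, 2-aligned)
sizeof = 30, alignof = 2
data bytes 29, size 30 → padding 1

1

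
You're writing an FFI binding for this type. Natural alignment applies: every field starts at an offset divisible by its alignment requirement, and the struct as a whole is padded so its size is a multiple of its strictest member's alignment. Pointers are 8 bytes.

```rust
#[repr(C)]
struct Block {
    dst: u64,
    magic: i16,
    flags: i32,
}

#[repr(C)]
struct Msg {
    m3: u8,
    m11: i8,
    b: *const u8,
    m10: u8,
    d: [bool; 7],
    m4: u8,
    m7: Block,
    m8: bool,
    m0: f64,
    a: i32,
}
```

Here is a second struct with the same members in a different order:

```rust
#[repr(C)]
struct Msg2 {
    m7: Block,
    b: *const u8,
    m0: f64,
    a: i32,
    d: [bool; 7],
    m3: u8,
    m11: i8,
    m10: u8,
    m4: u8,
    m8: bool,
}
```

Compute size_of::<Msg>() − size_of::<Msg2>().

24

Block: 0..8  dst  (8B, 8-aligned); 8..10  magic  (2B, 2-aligned); 10..12  -- padding (2B); 12..16  flags  (4B, 4-aligned); sizeof = 16, alignof = 8
0..1  m3  (1B, 1-aligned)
1..2  m11  (1B, 1-aligned)
2..8  -- padding (6B)
8..16  b  (8B, 8-aligned)
16..17  m10  (1B, 1-aligned)
17..24  d  (7B, 1-aligned)
24..25  m4  (1B, 1-aligned)
25..32  -- padding (7B)
32..48  m7  (16B, 8-aligned)
48..49  m8  (1B, 1-aligned)
49..56  -- padding (7B)
56..64  m0  (8B, 8-aligned)
64..68  a  (4B, 4-aligned)
68..72  -- tail padding (4B)
sizeof = 72, alignof = 8
— Msg2 —
0..16  m7  (16B, 8-aligned)
16..24  b  (8B, 8-aligned)
24..32  m0  (8B, 8-aligned)
32..36  a  (4B, 4-aligned)
36..43  d  (7B, 1-aligned)
43..44  m3  (1B, 1-aligned)
44..45  m11  (1B, 1-aligned)
45..46  m10  (1B, 1-aligned)
46..47  m4  (1B, 1-aligned)
47..48  m8  (1B, 1-aligned)
sizeof = 48, alignof = 8
72 − 48 = 24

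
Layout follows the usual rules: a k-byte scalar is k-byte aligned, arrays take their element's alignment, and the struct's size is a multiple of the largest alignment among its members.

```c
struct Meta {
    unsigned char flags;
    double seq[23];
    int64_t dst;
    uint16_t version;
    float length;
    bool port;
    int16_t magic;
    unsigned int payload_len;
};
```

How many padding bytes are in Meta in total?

10

flags at 0 (size 1, align 1) → ends 1
pad 7 to align 8 for seq
seq at 8 (size 184, align 8) → ends 192
dst at 192 (size 8, align 8) → ends 200
version at 200 (size 2, align 2) → ends 202
pad 2 to align 4 for length
length at 204 (size 4, align 4) → ends 208
port at 208 (size 1, align 1) → ends 209
pad 1 to align 2 for magic
magic at 210 (size 2, align 2) → ends 212
payload_len at 212 (size 4, align 4) → ends 216
total 216 bytes, alignment 8
data bytes 206, size 216 → padding 10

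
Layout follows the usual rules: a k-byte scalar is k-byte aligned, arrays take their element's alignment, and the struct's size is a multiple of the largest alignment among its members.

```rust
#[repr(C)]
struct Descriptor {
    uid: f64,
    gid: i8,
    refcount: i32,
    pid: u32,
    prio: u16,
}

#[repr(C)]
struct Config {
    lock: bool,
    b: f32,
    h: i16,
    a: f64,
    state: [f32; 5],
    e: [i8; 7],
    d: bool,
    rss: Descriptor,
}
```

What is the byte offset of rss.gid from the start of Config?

Descriptor: uid at 0 (size 8, align 8) → ends 8; gid at 8 (size 1, align 1) → ends 9; pad 3 to align 4 for refcount; refcount at 12 (size 4, align 4) → ends 16; pid at 16 (size 4, align 4) → ends 20; prio at 20 (size 2, align 2) → ends 22; tail pad 2 to reach multiple of 8; total 24 bytes, alignment 8
lock at 0 (size 1, align 1) → ends 1
pad 3 to align 4 for b
b at 4 (size 4, align 4) → ends 8
h at 8 (size 2, align 2) → ends 10
pad 6 to align 8 for a
a at 16 (size 8, align 8) → ends 24
state at 24 (size 20, align 4) → ends 44
e at 44 (size 7, align 1) → ends 51
d at 51 (size 1, align 1) → ends 52
pad 4 to align 8 for rss
rss at 56 (size 24, align 8) → ends 80
within Descriptor: gid at 8
56 + 8 = 64

64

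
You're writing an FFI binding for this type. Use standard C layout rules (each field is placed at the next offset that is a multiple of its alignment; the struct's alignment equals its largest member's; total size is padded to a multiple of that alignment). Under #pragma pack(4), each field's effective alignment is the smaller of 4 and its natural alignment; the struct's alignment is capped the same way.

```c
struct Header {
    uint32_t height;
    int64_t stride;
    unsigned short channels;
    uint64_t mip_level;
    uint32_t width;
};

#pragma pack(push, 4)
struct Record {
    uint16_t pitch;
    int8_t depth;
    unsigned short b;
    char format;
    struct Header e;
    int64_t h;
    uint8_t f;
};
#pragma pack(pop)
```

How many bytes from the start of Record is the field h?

Header: @0: height [4B, align 4] → 4; +4 pad (align 8); @8: stride [8B, align 8] → 16; @16: channels [2B, align 2] → 18; +6 pad (align 8); @24: mip_level [8B, align 8] → 32; @32: width [4B, align 4] → 36; +4 tail pad (align 8); size 40, align 8
@0: pitch [2B, align 2] → 2
@2: depth [1B, align 1] → 3
+1 pad (align 2)
@4: b [2B, align 2] → 6
@6: format [1B, align 1] → 7
+1 pad (align 4)
@8: e [40B, align 4] → 48
@48: h [8B, align 4] → 56

48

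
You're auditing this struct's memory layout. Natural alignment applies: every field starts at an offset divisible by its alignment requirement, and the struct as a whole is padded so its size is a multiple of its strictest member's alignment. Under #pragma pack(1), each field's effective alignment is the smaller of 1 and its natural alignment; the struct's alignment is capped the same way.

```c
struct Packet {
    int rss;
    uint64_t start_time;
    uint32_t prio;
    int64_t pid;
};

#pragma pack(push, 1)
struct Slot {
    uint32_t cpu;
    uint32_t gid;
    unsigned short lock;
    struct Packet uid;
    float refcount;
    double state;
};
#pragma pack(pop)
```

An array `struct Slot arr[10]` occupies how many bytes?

Packet: 0..4  rss  (4B, 4-aligned); 4..8  -- padding (4B); 8..16  start_time  (8B, 8-aligned); 16..20  prio  (4B, 4-aligned); 20..24  -- padding (4B); 24..32  pid  (8B, 8-aligned); sizeof = 32, alignof = 8
0..4  cpu  (4B, 1-aligned)
4..8  gid  (4B, 1-aligned)
8..10  lock  (2B, 1-aligned)
10..42  uid  (32B, 1-aligned)
42..46  refcount  (4B, 1-aligned)
46..54  state  (8B, 1-aligned)
sizeof = 54, alignof = 1
array of 10: 10 × 54 = 540

540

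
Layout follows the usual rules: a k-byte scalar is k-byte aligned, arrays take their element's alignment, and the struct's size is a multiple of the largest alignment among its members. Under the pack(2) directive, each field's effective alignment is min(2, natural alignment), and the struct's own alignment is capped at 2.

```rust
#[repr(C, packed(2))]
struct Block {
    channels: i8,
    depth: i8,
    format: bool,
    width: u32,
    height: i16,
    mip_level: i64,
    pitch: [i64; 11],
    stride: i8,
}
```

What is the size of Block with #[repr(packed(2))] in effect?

108

0..1  channels  (1B, 1-aligned)
1..2  depth  (1B, 1-aligned)
2..3  format  (1B, 1-aligned)
3..4  -- padding (1B)
4..8  width  (4B, 2-aligned)
8..10  height  (2B, 2-aligned)
10..18  mip_level  (8B, 2-aligned)
18..106  pitch  (88B, 2-aligned)
106..107  stride  (1B, 1-aligned)
107..108  -- tail padding (1B)
sizeof = 108, alignof = 2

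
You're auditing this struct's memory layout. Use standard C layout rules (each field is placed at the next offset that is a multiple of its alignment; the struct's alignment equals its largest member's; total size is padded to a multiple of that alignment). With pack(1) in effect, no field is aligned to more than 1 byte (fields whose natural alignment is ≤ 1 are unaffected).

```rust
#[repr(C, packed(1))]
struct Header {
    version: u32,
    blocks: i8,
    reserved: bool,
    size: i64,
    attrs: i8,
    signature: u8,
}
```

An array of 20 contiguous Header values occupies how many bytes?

0..4  version  (4B, 1-aligned)
4..5  blocks  (1B, 1-aligned)
5..6  reserved  (1B, 1-aligned)
6..14  size  (8B, 1-aligned)
14..15  attrs  (1B, 1-aligned)
15..16  signature  (1B, 1-aligned)
sizeof = 16, alignof = 1
array of 20: 20 × 16 = 320

320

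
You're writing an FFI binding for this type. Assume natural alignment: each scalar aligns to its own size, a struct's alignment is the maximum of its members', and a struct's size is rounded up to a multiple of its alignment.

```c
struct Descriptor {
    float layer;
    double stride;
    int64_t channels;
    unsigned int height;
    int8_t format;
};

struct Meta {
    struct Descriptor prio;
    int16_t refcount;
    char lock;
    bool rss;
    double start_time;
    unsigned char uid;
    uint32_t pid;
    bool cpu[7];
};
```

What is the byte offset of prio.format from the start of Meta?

Descriptor: @0: layer [4B, align 4] → 4; +4 pad (align 8); @8: stride [8B, align 8] → 16; @16: channels [8B, align 8] → 24; @24: height [4B, align 4] → 28; @28: format [1B, align 1] → 29; +3 tail pad (align 8); size 32, align 8
@0: prio [32B, align 8] → 32
within Descriptor: format at 28
0 + 28 = 28

28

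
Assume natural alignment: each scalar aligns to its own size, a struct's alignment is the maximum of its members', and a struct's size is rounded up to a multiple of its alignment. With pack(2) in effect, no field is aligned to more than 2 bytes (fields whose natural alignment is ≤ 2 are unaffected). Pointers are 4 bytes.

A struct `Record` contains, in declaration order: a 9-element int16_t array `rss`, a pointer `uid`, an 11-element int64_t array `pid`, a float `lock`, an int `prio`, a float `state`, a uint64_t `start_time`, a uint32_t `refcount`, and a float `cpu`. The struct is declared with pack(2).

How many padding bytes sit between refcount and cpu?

@0: rss [18B, align 2] → 18
@18: uid [4B, align 2] → 22
@22: pid [88B, align 2] → 110
@110: lock [4B, align 2] → 114
@114: prio [4B, align 2] → 118
@118: state [4B, align 2] → 122
@122: start_time [8B, align 2] → 130
@130: refcount [4B, align 2] → 134
@134: cpu [4B, align 2] → 138

0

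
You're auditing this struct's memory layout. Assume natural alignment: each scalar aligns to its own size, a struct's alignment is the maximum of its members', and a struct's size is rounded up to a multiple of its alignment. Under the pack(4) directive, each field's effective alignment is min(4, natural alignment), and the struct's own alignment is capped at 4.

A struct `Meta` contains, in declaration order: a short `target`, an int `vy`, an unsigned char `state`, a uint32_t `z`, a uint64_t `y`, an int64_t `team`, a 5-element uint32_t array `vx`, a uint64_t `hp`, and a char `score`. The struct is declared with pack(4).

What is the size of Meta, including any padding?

64

target at 0 (size 2, align 2) → ends 2
pad 2 to align 4 for vy
vy at 4 (size 4, align 4) → ends 8
state at 8 (size 1, align 1) → ends 9
pad 3 to align 4 for z
z at 12 (size 4, align 4) → ends 16
y at 16 (size 8, align 4) → ends 24
team at 24 (size 8, align 4) → ends 32
vx at 32 (size 20, align 4) → ends 52
hp at 52 (size 8, align 4) → ends 60
score at 60 (size 1, align 1) → ends 61
tail pad 3 to reach multiple of 4
total 64 bytes, alignment 4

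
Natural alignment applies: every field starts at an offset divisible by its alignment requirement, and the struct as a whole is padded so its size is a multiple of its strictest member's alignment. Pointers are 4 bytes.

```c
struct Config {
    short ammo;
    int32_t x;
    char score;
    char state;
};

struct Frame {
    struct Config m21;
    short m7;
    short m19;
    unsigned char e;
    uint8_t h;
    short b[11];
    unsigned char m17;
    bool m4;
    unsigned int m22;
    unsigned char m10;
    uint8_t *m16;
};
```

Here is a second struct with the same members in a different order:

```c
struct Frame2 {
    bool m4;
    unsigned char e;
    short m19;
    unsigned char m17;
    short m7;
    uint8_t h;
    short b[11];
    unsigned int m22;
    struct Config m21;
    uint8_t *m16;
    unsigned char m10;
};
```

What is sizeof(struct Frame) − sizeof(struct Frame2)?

Config: @0: ammo [2B, align 2] → 2; +2 pad (align 4); @4: x [4B, align 4] → 8; @8: score [1B, align 1] → 9; @9: state [1B, align 1] → 10; +2 tail pad (align 4); size 12, align 4
@0: m21 [12B, align 4] → 12
@12: m7 [2B, align 2] → 14
@14: m19 [2B, align 2] → 16
@16: e [1B, align 1] → 17
@17: h [1B, align 1] → 18
@18: b [22B, align 2] → 40
@40: m17 [1B, align 1] → 41
@41: m4 [1B, align 1] → 42
+2 pad (align 4)
@44: m22 [4B, align 4] → 48
@48: m10 [1B, align 1] → 49
+3 pad (align 4)
@52: m16 [4B, align 4] → 56
size 56, align 4
— Frame2 —
@0: m4 [1B, align 1] → 1
@1: e [1B, align 1] → 2
@2: m19 [2B, align 2] → 4
@4: m17 [1B, align 1] → 5
+1 pad (align 2)
@6: m7 [2B, align 2] → 8
@8: h [1B, align 1] → 9
+1 pad (align 2)
@10: b [22B, align 2] → 32
@32: m22 [4B, align 4] → 36
@36: m21 [12B, align 4] → 48
@48: m16 [4B, align 4] → 52
@52: m10 [1B, align 1] → 53
+3 tail pad (align 4)
size 56, align 4
56 − 56 = 0

0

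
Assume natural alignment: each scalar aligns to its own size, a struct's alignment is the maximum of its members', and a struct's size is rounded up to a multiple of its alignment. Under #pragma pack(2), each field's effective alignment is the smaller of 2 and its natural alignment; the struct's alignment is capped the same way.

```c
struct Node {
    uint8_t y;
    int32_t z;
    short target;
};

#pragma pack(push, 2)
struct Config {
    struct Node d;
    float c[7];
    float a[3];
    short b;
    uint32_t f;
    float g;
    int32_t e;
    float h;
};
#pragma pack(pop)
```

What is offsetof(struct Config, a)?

Node: y at 0 (size 1, align 1) → ends 1; pad 3 to align 4 for z; z at 4 (size 4, align 4) → ends 8; target at 8 (size 2, align 2) → ends 10; tail pad 2 to reach multiple of 4; total 12 bytes, alignment 4
d at 0 (size 12, align 2) → ends 12
c at 12 (size 28, align 2) → ends 40
a at 40 (size 12, align 2) → ends 52

40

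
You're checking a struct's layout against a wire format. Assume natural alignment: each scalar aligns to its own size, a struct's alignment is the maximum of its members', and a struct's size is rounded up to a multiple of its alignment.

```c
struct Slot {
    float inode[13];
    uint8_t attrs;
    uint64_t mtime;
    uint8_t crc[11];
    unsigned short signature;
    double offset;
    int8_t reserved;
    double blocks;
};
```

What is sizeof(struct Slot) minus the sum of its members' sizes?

inode at 0 (size 52, align 4) → ends 52
attrs at 52 (size 1, align 1) → ends 53
pad 3 to align 8 for mtime
mtime at 56 (size 8, align 8) → ends 64
crc at 64 (size 11, align 1) → ends 75
pad 1 to align 2 for signature
signature at 76 (size 2, align 2) → ends 78
pad 2 to align 8 for offset
offset at 80 (size 8, align 8) → ends 88
reserved at 88 (size 1, align 1) → ends 89
pad 7 to align 8 for blocks
blocks at 96 (size 8, align 8) → ends 104
total 104 bytes, alignment 8
data bytes 91, size 104 → padding 13

13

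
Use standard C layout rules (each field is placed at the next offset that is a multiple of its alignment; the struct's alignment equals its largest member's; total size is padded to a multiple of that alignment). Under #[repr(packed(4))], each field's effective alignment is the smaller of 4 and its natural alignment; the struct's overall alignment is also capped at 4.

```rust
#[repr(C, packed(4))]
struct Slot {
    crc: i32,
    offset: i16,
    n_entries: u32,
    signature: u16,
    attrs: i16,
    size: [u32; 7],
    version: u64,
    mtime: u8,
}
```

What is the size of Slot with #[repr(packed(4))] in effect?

@0: crc [4B, align 4] → 4
@4: offset [2B, align 2] → 6
+2 pad (align 4)
@8: n_entries [4B, align 4] → 12
@12: signature [2B, align 2] → 14
@14: attrs [2B, align 2] → 16
@16: size [28B, align 4] → 44
@44: version [8B, align 4] → 52
@52: mtime [1B, align 1] → 53
+3 tail pad (align 4)
size 56, align 4

56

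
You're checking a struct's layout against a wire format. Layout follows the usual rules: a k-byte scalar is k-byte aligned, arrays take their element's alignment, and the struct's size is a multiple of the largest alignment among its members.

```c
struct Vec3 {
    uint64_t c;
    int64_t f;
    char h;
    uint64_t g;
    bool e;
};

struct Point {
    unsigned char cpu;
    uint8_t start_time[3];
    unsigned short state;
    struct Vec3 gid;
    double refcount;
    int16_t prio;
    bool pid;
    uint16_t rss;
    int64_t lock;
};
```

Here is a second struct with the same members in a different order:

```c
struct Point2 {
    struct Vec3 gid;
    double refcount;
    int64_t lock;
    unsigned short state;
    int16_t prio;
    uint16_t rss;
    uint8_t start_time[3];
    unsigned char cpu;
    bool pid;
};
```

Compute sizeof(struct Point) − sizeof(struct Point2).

Vec3: @0: c [8B, align 8] → 8; @8: f [8B, align 8] → 16; @16: h [1B, align 1] → 17; +7 pad (align 8); @24: g [8B, align 8] → 32; @32: e [1B, align 1] → 33; +7 tail pad (align 8); size 40, align 8
@0: cpu [1B, align 1] → 1
@1: start_time [3B, align 1] → 4
@4: state [2B, align 2] → 6
+2 pad (align 8)
@8: gid [40B, align 8] → 48
@48: refcount [8B, align 8] → 56
@56: prio [2B, align 2] → 58
@58: pid [1B, align 1] → 59
+1 pad (align 2)
@60: rss [2B, align 2] → 62
+2 pad (align 8)
@64: lock [8B, align 8] → 72
size 72, align 8
— Point2 —
@0: gid [40B, align 8] → 40
@40: refcount [8B, align 8] → 48
@48: lock [8B, align 8] → 56
@56: state [2B, align 2] → 58
@58: prio [2B, align 2] → 60
@60: rss [2B, align 2] → 62
@62: start_time [3B, align 1] → 65
@65: cpu [1B, align 1] → 66
@66: pid [1B, align 1] → 67
+5 tail pad (align 8)
size 72, align 8
72 − 72 = 0

0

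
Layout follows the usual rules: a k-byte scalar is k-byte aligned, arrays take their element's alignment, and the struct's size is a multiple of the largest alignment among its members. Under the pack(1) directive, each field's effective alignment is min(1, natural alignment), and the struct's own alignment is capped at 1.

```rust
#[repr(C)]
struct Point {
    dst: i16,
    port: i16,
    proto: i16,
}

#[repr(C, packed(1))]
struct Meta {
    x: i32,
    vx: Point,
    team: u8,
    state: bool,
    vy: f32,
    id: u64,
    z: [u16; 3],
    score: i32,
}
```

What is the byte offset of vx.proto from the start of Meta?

8

Point: dst at 0 (size 2, align 2) → ends 2; port at 2 (size 2, align 2) → ends 4; proto at 4 (size 2, align 2) → ends 6; total 6 bytes, alignment 2
x at 0 (size 4, align 1) → ends 4
vx at 4 (size 6, align 1) → ends 10
within Point: proto at 4
4 + 4 = 8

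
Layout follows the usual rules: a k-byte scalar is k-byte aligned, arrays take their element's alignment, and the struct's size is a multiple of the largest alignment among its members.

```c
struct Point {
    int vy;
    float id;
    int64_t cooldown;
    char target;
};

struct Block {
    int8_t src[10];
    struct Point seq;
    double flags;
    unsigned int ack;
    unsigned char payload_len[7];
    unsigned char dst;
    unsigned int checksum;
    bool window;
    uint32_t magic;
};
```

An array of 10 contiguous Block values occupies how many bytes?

Point: vy at 0 (size 4, align 4) → ends 4; id at 4 (size 4, align 4) → ends 8; cooldown at 8 (size 8, align 8) → ends 16; target at 16 (size 1, align 1) → ends 17; tail pad 7 to reach multiple of 8; total 24 bytes, alignment 8
src at 0 (size 10, align 1) → ends 10
pad 6 to align 8 for seq
seq at 16 (size 24, align 8) → ends 40
flags at 40 (size 8, align 8) → ends 48
ack at 48 (size 4, align 4) → ends 52
payload_len at 52 (size 7, align 1) → ends 59
dst at 59 (size 1, align 1) → ends 60
checksum at 60 (size 4, align 4) → ends 64
window at 64 (size 1, align 1) → ends 65
pad 3 to align 4 for magic
magic at 68 (size 4, align 4) → ends 72
total 72 bytes, alignment 8
array of 10: 10 × 72 = 720

720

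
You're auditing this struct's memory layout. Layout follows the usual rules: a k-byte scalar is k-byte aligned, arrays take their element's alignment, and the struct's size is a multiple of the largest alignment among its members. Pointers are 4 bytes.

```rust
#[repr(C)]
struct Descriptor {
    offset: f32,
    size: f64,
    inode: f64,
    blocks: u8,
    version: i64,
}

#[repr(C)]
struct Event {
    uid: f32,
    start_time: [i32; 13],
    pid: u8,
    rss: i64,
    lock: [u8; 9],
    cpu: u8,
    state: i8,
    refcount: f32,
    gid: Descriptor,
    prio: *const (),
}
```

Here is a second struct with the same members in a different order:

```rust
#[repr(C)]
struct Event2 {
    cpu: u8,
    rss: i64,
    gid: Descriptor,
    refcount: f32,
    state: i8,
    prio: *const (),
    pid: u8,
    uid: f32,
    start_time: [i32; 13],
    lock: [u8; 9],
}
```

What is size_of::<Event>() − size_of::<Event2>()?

-8

Descriptor: offset at 0 (size 4, align 4) → ends 4; pad 4 to align 8 for size; size at 8 (size 8, align 8) → ends 16; inode at 16 (size 8, align 8) → ends 24; blocks at 24 (size 1, align 1) → ends 25; pad 7 to align 8 for version; version at 32 (size 8, align 8) → ends 40; total 40 bytes, alignment 8
uid at 0 (size 4, align 4) → ends 4
start_time at 4 (size 52, align 4) → ends 56
pid at 56 (size 1, align 1) → ends 57
pad 7 to align 8 for rss
rss at 64 (size 8, align 8) → ends 72
lock at 72 (size 9, align 1) → ends 81
cpu at 81 (size 1, align 1) → ends 82
state at 82 (size 1, align 1) → ends 83
pad 1 to align 4 for refcount
refcount at 84 (size 4, align 4) → ends 88
gid at 88 (size 40, align 8) → ends 128
prio at 128 (size 4, align 4) → ends 132
tail pad 4 to reach multiple of 8
total 136 bytes, alignment 8
— Event2 —
cpu at 0 (size 1, align 1) → ends 1
pad 7 to align 8 for rss
rss at 8 (size 8, align 8) → ends 16
gid at 16 (size 40, align 8) → ends 56
refcount at 56 (size 4, align 4) → ends 60
state at 60 (size 1, align 1) → ends 61
pad 3 to align 4 for prio
prio at 64 (size 4, align 4) → ends 68
pid at 68 (size 1, align 1) → ends 69
pad 3 to align 4 for uid
uid at 72 (size 4, align 4) → ends 76
start_time at 76 (size 52, align 4) → ends 128
lock at 128 (size 9, align 1) → ends 137
tail pad 7 to reach multiple of 8
total 144 bytes, alignment 8
136 − 144 = -8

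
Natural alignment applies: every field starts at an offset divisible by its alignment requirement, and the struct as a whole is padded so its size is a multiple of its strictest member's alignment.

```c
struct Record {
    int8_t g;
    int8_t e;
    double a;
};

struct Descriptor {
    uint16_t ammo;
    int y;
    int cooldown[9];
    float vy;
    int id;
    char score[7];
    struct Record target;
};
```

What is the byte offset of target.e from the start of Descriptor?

Record: g at 0 (size 1, align 1) → ends 1; e at 1 (size 1, align 1) → ends 2; pad 6 to align 8 for a; a at 8 (size 8, align 8) → ends 16; total 16 bytes, alignment 8
ammo at 0 (size 2, align 2) → ends 2
pad 2 to align 4 for y
y at 4 (size 4, align 4) → ends 8
cooldown at 8 (size 36, align 4) → ends 44
vy at 44 (size 4, align 4) → ends 48
id at 48 (size 4, align 4) → ends 52
score at 52 (size 7, align 1) → ends 59
pad 5 to align 8 for target
target at 64 (size 16, align 8) → ends 80
within Record: e at 1
64 + 1 = 65

65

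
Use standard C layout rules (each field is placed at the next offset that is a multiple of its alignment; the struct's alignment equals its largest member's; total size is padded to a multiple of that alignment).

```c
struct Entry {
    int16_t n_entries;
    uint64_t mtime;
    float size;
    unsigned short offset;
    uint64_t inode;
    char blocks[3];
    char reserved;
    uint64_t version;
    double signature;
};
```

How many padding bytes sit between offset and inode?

0..2  n_entries  (2B, 2-aligned)
2..8  -- padding (6B)
8..16  mtime  (8B, 8-aligned)
16..20  size  (4B, 4-aligned)
20..22  offset  (2B, 2-aligned)
22..24  -- padding (2B)
24..32  inode  (8B, 8-aligned)

2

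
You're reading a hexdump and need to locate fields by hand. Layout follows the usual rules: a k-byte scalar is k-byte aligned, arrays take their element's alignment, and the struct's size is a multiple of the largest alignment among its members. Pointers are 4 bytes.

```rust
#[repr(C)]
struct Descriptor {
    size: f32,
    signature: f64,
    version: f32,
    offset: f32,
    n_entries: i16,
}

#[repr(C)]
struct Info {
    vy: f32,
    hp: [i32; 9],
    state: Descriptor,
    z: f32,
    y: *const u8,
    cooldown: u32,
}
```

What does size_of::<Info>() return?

88

Descriptor: @0: size [4B, align 4] → 4; +4 pad (align 8); @8: signature [8B, align 8] → 16; @16: version [4B, align 4] → 20; @20: offset [4B, align 4] → 24; @24: n_entries [2B, align 2] → 26; +6 tail pad (align 8); size 32, align 8
@0: vy [4B, align 4] → 4
@4: hp [36B, align 4] → 40
@40: state [32B, align 8] → 72
@72: z [4B, align 4] → 76
@76: y [4B, align 4] → 80
@80: cooldown [4B, align 4] → 84
+4 tail pad (align 8)
size 88, align 8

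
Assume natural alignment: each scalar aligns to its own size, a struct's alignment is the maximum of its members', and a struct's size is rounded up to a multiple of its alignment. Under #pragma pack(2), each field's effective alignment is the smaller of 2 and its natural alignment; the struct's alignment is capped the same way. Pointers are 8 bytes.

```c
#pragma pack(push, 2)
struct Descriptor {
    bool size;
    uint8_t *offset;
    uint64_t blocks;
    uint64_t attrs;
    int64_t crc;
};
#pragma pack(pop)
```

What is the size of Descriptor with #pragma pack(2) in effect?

34

@0: size [1B, align 1] → 1
+1 pad (align 2)
@2: offset [8B, align 2] → 10
@10: blocks [8B, align 2] → 18
@18: attrs [8B, align 2] → 26
@26: crc [8B, align 2] → 34
size 34, align 2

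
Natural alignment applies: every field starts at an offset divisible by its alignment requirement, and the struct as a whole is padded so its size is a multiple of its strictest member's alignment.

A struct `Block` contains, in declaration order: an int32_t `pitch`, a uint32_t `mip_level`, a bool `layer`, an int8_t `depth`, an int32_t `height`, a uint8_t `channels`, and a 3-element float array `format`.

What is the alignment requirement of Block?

member alignments: pitch=4, mip_level=4, layer=1, depth=1, height=4, channels=1, format=4
max = 4

4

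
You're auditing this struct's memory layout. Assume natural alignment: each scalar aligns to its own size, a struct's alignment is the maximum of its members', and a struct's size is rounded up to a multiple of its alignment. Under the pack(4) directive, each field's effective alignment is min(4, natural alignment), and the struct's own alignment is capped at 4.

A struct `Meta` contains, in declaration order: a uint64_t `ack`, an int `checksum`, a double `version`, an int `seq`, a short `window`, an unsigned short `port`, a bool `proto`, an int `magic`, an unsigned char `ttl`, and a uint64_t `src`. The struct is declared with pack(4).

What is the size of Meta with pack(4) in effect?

48

0..8  ack  (8B, 4-aligned)
8..12  checksum  (4B, 4-aligned)
12..20  version  (8B, 4-aligned)
20..24  seq  (4B, 4-aligned)
24..26  window  (2B, 2-aligned)
26..28  port  (2B, 2-aligned)
28..29  proto  (1B, 1-aligned)
29..32  -- padding (3B)
32..36  magic  (4B, 4-aligned)
36..37  ttl  (1B, 1-aligned)
37..40  -- padding (3B)
40..48  src  (8B, 4-aligned)
sizeof = 48, alignof = 4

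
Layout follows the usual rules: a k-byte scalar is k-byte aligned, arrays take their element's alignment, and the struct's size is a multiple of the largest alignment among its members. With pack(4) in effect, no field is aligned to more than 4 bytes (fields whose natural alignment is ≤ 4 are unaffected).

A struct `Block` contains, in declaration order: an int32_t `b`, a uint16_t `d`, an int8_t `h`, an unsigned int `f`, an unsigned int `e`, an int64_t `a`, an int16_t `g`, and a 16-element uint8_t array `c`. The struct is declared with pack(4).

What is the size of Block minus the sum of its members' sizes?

@0: b [4B, align 4] → 4
@4: d [2B, align 2] → 6
@6: h [1B, align 1] → 7
+1 pad (align 4)
@8: f [4B, align 4] → 12
@12: e [4B, align 4] → 16
@16: a [8B, align 4] → 24
@24: g [2B, align 2] → 26
@26: c [16B, align 1] → 42
+2 tail pad (align 4)
size 44, align 4
data bytes 41, size 44 → padding 3

3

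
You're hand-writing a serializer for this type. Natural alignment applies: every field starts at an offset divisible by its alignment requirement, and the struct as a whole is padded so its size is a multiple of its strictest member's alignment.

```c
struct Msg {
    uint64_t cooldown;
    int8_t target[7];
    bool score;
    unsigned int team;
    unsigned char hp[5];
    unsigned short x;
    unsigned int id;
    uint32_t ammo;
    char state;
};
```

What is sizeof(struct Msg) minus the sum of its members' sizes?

0..8  cooldown  (8B, 8-aligned)
8..15  target  (7B, 1-aligned)
15..16  score  (1B, 1-aligned)
16..20  team  (4B, 4-aligned)
20..25  hp  (5B, 1-aligned)
25..26  -- padding (1B)
26..28  x  (2B, 2-aligned)
28..32  id  (4B, 4-aligned)
32..36  ammo  (4B, 4-aligned)
36..37  state  (1B, 1-aligned)
37..40  -- tail padding (3B)
sizeof = 40, alignof = 8
data bytes 36, size 40 → padding 4

4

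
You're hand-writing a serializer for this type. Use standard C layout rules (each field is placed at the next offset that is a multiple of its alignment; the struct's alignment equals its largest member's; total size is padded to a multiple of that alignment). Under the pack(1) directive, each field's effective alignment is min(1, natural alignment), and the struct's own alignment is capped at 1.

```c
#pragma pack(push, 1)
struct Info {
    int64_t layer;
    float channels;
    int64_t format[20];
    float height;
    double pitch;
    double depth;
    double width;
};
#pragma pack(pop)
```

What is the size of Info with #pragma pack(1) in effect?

200

layer at 0 (size 8, align 1) → ends 8
channels at 8 (size 4, align 1) → ends 12
format at 12 (size 160, align 1) → ends 172
height at 172 (size 4, align 1) → ends 176
pitch at 176 (size 8, align 1) → ends 184
depth at 184 (size 8, align 1) → ends 192
width at 192 (size 8, align 1) → ends 200
total 200 bytes, alignment 1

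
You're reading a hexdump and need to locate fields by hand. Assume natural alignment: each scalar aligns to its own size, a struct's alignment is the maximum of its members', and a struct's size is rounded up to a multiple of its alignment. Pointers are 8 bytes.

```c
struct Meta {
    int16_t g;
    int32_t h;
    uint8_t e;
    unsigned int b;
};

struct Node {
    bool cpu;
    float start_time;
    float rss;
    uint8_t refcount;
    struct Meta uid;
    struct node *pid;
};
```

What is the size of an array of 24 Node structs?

Meta: g at 0 (size 2, align 2) → ends 2; pad 2 to align 4 for h; h at 4 (size 4, align 4) → ends 8; e at 8 (size 1, align 1) → ends 9; pad 3 to align 4 for b; b at 12 (size 4, align 4) → ends 16; total 16 bytes, alignment 4
cpu at 0 (size 1, align 1) → ends 1
pad 3 to align 4 for start_time
start_time at 4 (size 4, align 4) → ends 8
rss at 8 (size 4, align 4) → ends 12
refcount at 12 (size 1, align 1) → ends 13
pad 3 to align 4 for uid
uid at 16 (size 16, align 4) → ends 32
pid at 32 (size 8, align 8) → ends 40
total 40 bytes, alignment 8
array of 24: 24 × 40 = 960

960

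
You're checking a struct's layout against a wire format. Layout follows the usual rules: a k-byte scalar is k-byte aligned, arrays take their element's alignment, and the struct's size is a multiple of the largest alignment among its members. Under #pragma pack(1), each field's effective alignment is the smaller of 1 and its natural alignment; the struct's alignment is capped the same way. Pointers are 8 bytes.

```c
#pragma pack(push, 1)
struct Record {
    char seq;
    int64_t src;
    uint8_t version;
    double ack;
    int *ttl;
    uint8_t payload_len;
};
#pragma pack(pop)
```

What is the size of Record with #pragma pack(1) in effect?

0..1  seq  (1B, 1-aligned)
1..9  src  (8B, 1-aligned)
9..10  version  (1B, 1-aligned)
10..18  ack  (8B, 1-aligned)
18..26  ttl  (8B, 1-aligned)
26..27  payload_len  (1B, 1-aligned)
sizeof = 27, alignof = 1

27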